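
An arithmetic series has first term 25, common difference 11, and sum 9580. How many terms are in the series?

Using S = n/2 × [2a + (n-1)d]
9580 = n/2 × [2(25) + (n-1)(11)]
9580 = n/2 × [50 + 11n - 11]
19160 = n × [39 + 11n]
11n² + (39)n - 19160 = 0
Discriminant: Δ = (39)² - 4(11)(-19160) = 1521 + 843040 = 844561
√Δ = 919
n = [-(39) + √Δ] / (2·11) = (-39 + 919) / 22 = 880 / 22 = 40
(The negative root is discarded since n must be a positive integer.)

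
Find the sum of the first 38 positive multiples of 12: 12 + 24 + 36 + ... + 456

Factor out 12: = 12(1 + 2 + ... + 38) = 12 × n(n+1)/2
= 12 × 38×39/2
= 12 × 741
= 8892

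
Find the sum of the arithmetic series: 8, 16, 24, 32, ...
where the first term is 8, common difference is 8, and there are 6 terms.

Sₙ = n/2 × (first + last)
Last term = a + (n-1)d = 8 + (6-1)×8 = 48
S_6 = 6/2 × (8 + 48)
S_6 = 6/2 × 56 = 168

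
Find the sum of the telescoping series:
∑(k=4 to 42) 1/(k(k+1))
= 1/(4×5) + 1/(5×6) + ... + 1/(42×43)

Partial fractions: 1/(k(k+1)) = 1/k - 1/(k+1)
The series telescopes:
= (1/4 - 1/5) + (1/5 - 1/6) + ... + (1/42 - 1/43)
= 1/4 - 1/43
= 39/172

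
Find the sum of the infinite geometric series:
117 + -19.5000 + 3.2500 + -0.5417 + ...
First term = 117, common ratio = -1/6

For |r| < 1, S = a / (1 - r)
S = 117 / (1 - (-1/6))
S = 117 / (7/6)
S = 702/7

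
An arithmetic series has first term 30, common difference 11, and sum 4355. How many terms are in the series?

Using S = n/2 × [2a + (n-1)d]
4355 = n/2 × [2(30) + (n-1)(11)]
4355 = n/2 × [60 + 11n - 11]
8710 = n × [49 + 11n]
11n² + (49)n - 8710 = 0
Discriminant: Δ = (49)² - 4(11)(-8710) = 2401 + 383240 = 385641
√Δ = 621
n = [-(49) + √Δ] / (2·11) = (-49 + 621) / 22 = 572 / 22 = 26
(The negative root is discarded since n must be a positive integer.)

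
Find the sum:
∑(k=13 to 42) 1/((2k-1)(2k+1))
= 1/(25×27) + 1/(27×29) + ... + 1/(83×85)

Partial fractions: 1/((2k-1)(2k+1)) = (1/2)[1/(2k-1) - 1/(2k+1)]
The series telescopes:
= (1/2)[1/25 - 1/85]
= 6/425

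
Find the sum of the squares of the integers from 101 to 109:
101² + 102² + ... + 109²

Use ∑_{k=1}^{n} k² = n(n+1)(2n+1)/6, then subtract the first 100 terms.
∑_{k=1}^{109} k² = 109×110×219/6 = 437635
∑_{k=1}^{100} k² = 100×101×201/6 = 338350
∑_{k=101}^{109} k² = 437635 - 338350 = 99285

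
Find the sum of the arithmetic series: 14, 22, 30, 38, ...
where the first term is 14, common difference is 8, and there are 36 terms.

Sₙ = n/2 × (first + last)
Last term = a + (n-1)d = 14 + (36-1)×8 = 294
S_36 = 36/2 × (14 + 294)
S_36 = 36/2 × 308 = 5544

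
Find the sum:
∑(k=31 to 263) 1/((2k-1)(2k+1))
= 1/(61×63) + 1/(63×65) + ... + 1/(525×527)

Partial fractions: 1/((2k-1)(2k+1)) = (1/2)[1/(2k-1) - 1/(2k+1)]
The series telescopes:
= (1/2)[1/61 - 1/527]
= 233/32147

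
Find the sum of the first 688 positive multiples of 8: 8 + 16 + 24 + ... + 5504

Factor out 8: = 8(1 + 2 + ... + 688) = 8 × n(n+1)/2
= 8 × 688×689/2
= 8 × 237016
= 1896128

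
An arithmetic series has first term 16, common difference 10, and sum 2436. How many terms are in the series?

Using S = n/2 × [2a + (n-1)d]
2436 = n/2 × [2(16) + (n-1)(10)]
2436 = n/2 × [32 + 10n - 10]
4872 = n × [22 + 10n]
10n² + (22)n - 4872 = 0
Discriminant: Δ = (22)² - 4(10)(-4872) = 484 + 194880 = 195364
√Δ = 442
n = [-(22) + √Δ] / (2·10) = (-22 + 442) / 20 = 420 / 20 = 21
(The negative root is discarded since n must be a positive integer.)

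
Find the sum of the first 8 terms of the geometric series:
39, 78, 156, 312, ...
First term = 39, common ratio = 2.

Sₙ = a(1 - rⁿ) / (1 - r)
S_8 = 39(1 - 2^8) / (1 - 2)
S_8 = 39(1 - 256) / (-1)
S_8 = 9945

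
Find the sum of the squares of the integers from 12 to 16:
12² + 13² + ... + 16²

Use ∑_{k=1}^{n} k² = n(n+1)(2n+1)/6, then subtract the first 11 terms.
∑_{k=1}^{16} k² = 16×17×33/6 = 1496
∑_{k=1}^{11} k² = 11×12×23/6 = 506
∑_{k=12}^{16} k² = 1496 - 506 = 990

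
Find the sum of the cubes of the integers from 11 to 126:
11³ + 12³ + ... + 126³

Use ∑_{k=1}^{n} k³ = [n(n+1)/2]², then subtract the first 10 terms.
∑_{k=1}^{126} k³ = [126×127/2]² = 8001² = 64016001
∑_{k=1}^{10} k³ = [10×11/2]² = 55² = 3025
∑_{k=11}^{126} k³ = 64016001 - 3025 = 64012976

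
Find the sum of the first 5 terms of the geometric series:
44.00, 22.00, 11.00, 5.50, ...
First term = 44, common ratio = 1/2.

Sₙ = a(1 - rⁿ) / (1 - r)
S_5 = 44(1 - (1/2)^5) / (1 - (1/2))
S_5 = 44(1 - (1/32)) / (1/2)
S_5 = 341/4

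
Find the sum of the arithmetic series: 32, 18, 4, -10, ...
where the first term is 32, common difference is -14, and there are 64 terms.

Sₙ = n/2 × (first + last)
Last term = a + (n-1)d = 32 + (64-1)×(-14) = -850
S_64 = 64/2 × (32 + (-850))
S_64 = 64/2 × (-818) = -26176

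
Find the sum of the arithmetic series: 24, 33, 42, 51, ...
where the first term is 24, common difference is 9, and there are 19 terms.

Sₙ = n/2 × (first + last)
Last term = a + (n-1)d = 24 + (19-1)×9 = 186
S_19 = 19/2 × (24 + 186)
S_19 = 19/2 × 210 = 1995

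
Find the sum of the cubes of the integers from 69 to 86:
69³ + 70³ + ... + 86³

Use ∑_{k=1}^{n} k³ = [n(n+1)/2]², then subtract the first 68 terms.
∑_{k=1}^{86} k³ = [86×87/2]² = 3741² = 13995081
∑_{k=1}^{68} k³ = [68×69/2]² = 2346² = 5503716
∑_{k=69}^{86} k³ = 13995081 - 5503716 = 8491365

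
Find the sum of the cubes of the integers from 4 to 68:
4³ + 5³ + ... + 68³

Use ∑_{k=1}^{n} k³ = [n(n+1)/2]², then subtract the first 3 terms.
∑_{k=1}^{68} k³ = [68×69/2]² = 2346² = 5503716
∑_{k=1}^{3} k³ = [3×4/2]² = 6² = 36
∑_{k=4}^{68} k³ = 5503716 - 36 = 5503680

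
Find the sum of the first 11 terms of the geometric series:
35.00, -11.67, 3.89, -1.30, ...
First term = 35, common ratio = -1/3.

Sₙ = a(1 - rⁿ) / (1 - r)
S_11 = 35(1 - (-1/3)^11) / (1 - (-1/3))
S_11 = 35(1 - (-1/177147)) / (4/3)
S_11 = 1550045/59049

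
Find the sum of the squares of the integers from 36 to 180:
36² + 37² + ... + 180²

Use ∑_{k=1}^{n} k² = n(n+1)(2n+1)/6, then subtract the first 35 terms.
∑_{k=1}^{180} k² = 180×181×361/6 = 1960230
∑_{k=1}^{35} k² = 35×36×71/6 = 14910
∑_{k=36}^{180} k² = 1960230 - 14910 = 1945320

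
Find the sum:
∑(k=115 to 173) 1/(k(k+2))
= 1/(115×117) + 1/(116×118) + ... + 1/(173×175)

Partial fractions: 1/(k(k+2)) = (1/2)[1/k - 1/(k+2)]
Telescoping leaves the first two and last two terms:
= (1/2)[1/115 + 1/116 - 1/174 - 1/175]
= 8201/2801400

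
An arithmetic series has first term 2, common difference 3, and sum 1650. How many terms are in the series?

Using S = n/2 × [2a + (n-1)d]
1650 = n/2 × [2(2) + (n-1)(3)]
1650 = n/2 × [4 + 3n - 3]
3300 = n × [1 + 3n]
3n² + (1)n - 3300 = 0
Discriminant: Δ = (1)² - 4(3)(-3300) = 1 + 39600 = 39601
√Δ = 199
n = [-(1) + √Δ] / (2·3) = (-1 + 199) / 6 = 198 / 6 = 33
(The negative root is discarded since n must be a positive integer.)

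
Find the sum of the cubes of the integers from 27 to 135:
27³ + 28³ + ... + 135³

Use ∑_{k=1}^{n} k³ = [n(n+1)/2]², then subtract the first 26 terms.
∑_{k=1}^{135} k³ = [135×136/2]² = 9180² = 84272400
∑_{k=1}^{26} k³ = [26×27/2]² = 351² = 123201
∑_{k=27}^{135} k³ = 84272400 - 123201 = 84149199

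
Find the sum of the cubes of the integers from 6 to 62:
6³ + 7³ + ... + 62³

Use ∑_{k=1}^{n} k³ = [n(n+1)/2]², then subtract the first 5 terms.
∑_{k=1}^{62} k³ = [62×63/2]² = 1953² = 3814209
∑_{k=1}^{5} k³ = [5×6/2]² = 15² = 225
∑_{k=6}^{62} k³ = 3814209 - 225 = 3813984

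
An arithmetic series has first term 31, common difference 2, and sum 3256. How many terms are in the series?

Using S = n/2 × [2a + (n-1)d]
3256 = n/2 × [2(31) + (n-1)(2)]
3256 = n/2 × [62 + 2n - 2]
6512 = n × [60 + 2n]
2n² + (60)n - 6512 = 0
Discriminant: Δ = (60)² - 4(2)(-6512) = 3600 + 52096 = 55696
√Δ = 236
n = [-(60) + √Δ] / (2·2) = (-60 + 236) / 4 = 176 / 4 = 44
(The negative root is discarded since n must be a positive integer.)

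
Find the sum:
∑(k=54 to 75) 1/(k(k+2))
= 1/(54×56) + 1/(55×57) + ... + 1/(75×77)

Partial fractions: 1/(k(k+2)) = (1/2)[1/k - 1/(k+2)]
Telescoping leaves the first two and last two terms:
= (1/2)[1/54 + 1/55 - 1/76 - 1/77]
= 8339/1580040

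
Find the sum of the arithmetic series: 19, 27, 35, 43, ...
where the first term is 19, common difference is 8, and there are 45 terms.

Sₙ = n/2 × (first + last)
Last term = a + (n-1)d = 19 + (45-1)×8 = 371
S_45 = 45/2 × (19 + 371)
S_45 = 45/2 × 390 = 8775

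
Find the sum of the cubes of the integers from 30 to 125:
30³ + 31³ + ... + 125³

Use ∑_{k=1}^{n} k³ = [n(n+1)/2]², then subtract the first 29 terms.
∑_{k=1}^{125} k³ = [125×126/2]² = 7875² = 62015625
∑_{k=1}^{29} k³ = [29×30/2]² = 435² = 189225
∑_{k=30}^{125} k³ = 62015625 - 189225 = 61826400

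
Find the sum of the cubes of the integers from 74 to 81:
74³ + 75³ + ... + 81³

Use ∑_{k=1}^{n} k³ = [n(n+1)/2]², then subtract the first 73 terms.
∑_{k=1}^{81} k³ = [81×82/2]² = 3321² = 11029041
∑_{k=1}^{73} k³ = [73×74/2]² = 2701² = 7295401
∑_{k=74}^{81} k³ = 11029041 - 7295401 = 3733640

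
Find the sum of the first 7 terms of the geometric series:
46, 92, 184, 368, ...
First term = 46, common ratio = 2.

Sₙ = a(1 - rⁿ) / (1 - r)
S_7 = 46(1 - 2^7) / (1 - 2)
S_7 = 46(1 - 128) / (-1)
S_7 = 5842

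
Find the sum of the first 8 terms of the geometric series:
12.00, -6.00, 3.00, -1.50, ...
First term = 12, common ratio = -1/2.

Sₙ = a(1 - rⁿ) / (1 - r)
S_8 = 12(1 - (-1/2)^8) / (1 - (-1/2))
S_8 = 12(1 - (1/256)) / (3/2)
S_8 = 255/32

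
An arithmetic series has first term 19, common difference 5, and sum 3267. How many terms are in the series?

Using S = n/2 × [2a + (n-1)d]
3267 = n/2 × [2(19) + (n-1)(5)]
3267 = n/2 × [38 + 5n - 5]
6534 = n × [33 + 5n]
5n² + (33)n - 6534 = 0
Discriminant: Δ = (33)² - 4(5)(-6534) = 1089 + 130680 = 131769
√Δ = 363
n = [-(33) + √Δ] / (2·5) = (-33 + 363) / 10 = 330 / 10 = 33
(The negative root is discarded since n must be a positive integer.)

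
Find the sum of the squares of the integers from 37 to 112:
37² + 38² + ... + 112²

Use ∑_{k=1}^{n} k² = n(n+1)(2n+1)/6, then subtract the first 36 terms.
∑_{k=1}^{112} k² = 112×113×225/6 = 474600
∑_{k=1}^{36} k² = 36×37×73/6 = 16206
∑_{k=37}^{112} k² = 474600 - 16206 = 458394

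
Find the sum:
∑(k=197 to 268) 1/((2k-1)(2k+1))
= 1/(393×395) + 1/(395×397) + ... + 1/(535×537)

Partial fractions: 1/((2k-1)(2k+1)) = (1/2)[1/(2k-1) - 1/(2k+1)]
The series telescopes:
= (1/2)[1/393 - 1/537]
= 8/23449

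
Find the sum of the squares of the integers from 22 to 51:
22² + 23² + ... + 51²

Use ∑_{k=1}^{n} k² = n(n+1)(2n+1)/6, then subtract the first 21 terms.
∑_{k=1}^{51} k² = 51×52×103/6 = 45526
∑_{k=1}^{21} k² = 21×22×43/6 = 3311
∑_{k=22}^{51} k² = 45526 - 3311 = 42215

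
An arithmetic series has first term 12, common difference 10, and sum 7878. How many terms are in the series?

Using S = n/2 × [2a + (n-1)d]
7878 = n/2 × [2(12) + (n-1)(10)]
7878 = n/2 × [24 + 10n - 10]
15756 = n × [14 + 10n]
10n² + (14)n - 15756 = 0
Discriminant: Δ = (14)² - 4(10)(-15756) = 196 + 630240 = 630436
√Δ = 794
n = [-(14) + √Δ] / (2·10) = (-14 + 794) / 20 = 780 / 20 = 39
(The negative root is discarded since n must be a positive integer.)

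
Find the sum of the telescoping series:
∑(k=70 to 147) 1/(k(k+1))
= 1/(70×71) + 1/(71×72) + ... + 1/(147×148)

Partial fractions: 1/(k(k+1)) = 1/k - 1/(k+1)
The series telescopes:
= (1/70 - 1/71) + (1/71 - 1/72) + ... + (1/147 - 1/148)
= 1/70 - 1/148
= 39/5180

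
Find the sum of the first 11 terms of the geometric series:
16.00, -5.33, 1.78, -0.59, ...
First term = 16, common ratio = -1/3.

Sₙ = a(1 - rⁿ) / (1 - r)
S_11 = 16(1 - (-1/3)^11) / (1 - (-1/3))
S_11 = 16(1 - (-1/177147)) / (4/3)
S_11 = 708592/59049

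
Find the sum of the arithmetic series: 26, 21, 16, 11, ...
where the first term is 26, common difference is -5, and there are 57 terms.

Sₙ = n/2 × (first + last)
Last term = a + (n-1)d = 26 + (57-1)×(-5) = -254
S_57 = 57/2 × (26 + (-254))
S_57 = 57/2 × (-228) = -6498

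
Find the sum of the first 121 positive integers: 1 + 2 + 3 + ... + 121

Formula: ∑k = n(n+1)/2
= 121×122/2
= 14762/2
= 7381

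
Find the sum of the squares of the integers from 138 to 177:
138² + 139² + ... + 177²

Use ∑_{k=1}^{n} k² = n(n+1)(2n+1)/6, then subtract the first 137 terms.
∑_{k=1}^{177} k² = 177×178×355/6 = 1864105
∑_{k=1}^{137} k² = 137×138×275/6 = 866525
∑_{k=138}^{177} k² = 1864105 - 866525 = 997580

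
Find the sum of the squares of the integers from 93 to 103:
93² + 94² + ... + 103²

Use ∑_{k=1}^{n} k² = n(n+1)(2n+1)/6, then subtract the first 92 terms.
∑_{k=1}^{103} k² = 103×104×207/6 = 369564
∑_{k=1}^{92} k² = 92×93×185/6 = 263810
∑_{k=93}^{103} k² = 369564 - 263810 = 105754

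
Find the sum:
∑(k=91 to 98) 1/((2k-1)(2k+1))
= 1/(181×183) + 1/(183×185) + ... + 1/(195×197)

Partial fractions: 1/((2k-1)(2k+1)) = (1/2)[1/(2k-1) - 1/(2k+1)]
The series telescopes:
= (1/2)[1/181 - 1/197]
= 8/35657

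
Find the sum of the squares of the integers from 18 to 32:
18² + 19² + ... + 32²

Use ∑_{k=1}^{n} k² = n(n+1)(2n+1)/6, then subtract the first 17 terms.
∑_{k=1}^{32} k² = 32×33×65/6 = 11440
∑_{k=1}^{17} k² = 17×18×35/6 = 1785
∑_{k=18}^{32} k² = 11440 - 1785 = 9655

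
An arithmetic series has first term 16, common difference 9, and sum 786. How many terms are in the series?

Using S = n/2 × [2a + (n-1)d]
786 = n/2 × [2(16) + (n-1)(9)]
786 = n/2 × [32 + 9n - 9]
1572 = n × [23 + 9n]
9n² + (23)n - 1572 = 0
Discriminant: Δ = (23)² - 4(9)(-1572) = 529 + 56592 = 57121
√Δ = 239
n = [-(23) + √Δ] / (2·9) = (-23 + 239) / 18 = 216 / 18 = 12
(The negative root is discarded since n must be a positive integer.)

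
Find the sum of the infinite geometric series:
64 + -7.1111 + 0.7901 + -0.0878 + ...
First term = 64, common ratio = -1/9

For |r| < 1, S = a / (1 - r)
S = 64 / (1 - (-1/9))
S = 64 / (10/9)
S = 288/5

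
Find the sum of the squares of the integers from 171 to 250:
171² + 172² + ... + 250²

Use ∑_{k=1}^{n} k² = n(n+1)(2n+1)/6, then subtract the first 170 terms.
∑_{k=1}^{250} k² = 250×251×501/6 = 5239625
∑_{k=1}^{170} k² = 170×171×341/6 = 1652145
∑_{k=171}^{250} k² = 5239625 - 1652145 = 3587480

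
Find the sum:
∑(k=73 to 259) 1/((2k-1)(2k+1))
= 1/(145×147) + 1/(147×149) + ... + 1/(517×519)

Partial fractions: 1/((2k-1)(2k+1)) = (1/2)[1/(2k-1) - 1/(2k+1)]
The series telescopes:
= (1/2)[1/145 - 1/519]
= 187/75255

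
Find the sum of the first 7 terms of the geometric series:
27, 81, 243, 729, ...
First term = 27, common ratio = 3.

Sₙ = a(1 - rⁿ) / (1 - r)
S_7 = 27(1 - 3^7) / (1 - 3)
S_7 = 27(1 - 2187) / (-2)
S_7 = 29511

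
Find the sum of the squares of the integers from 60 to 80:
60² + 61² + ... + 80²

Use ∑_{k=1}^{n} k² = n(n+1)(2n+1)/6, then subtract the first 59 terms.
∑_{k=1}^{80} k² = 80×81×161/6 = 173880
∑_{k=1}^{59} k² = 59×60×119/6 = 70210
∑_{k=60}^{80} k² = 173880 - 70210 = 103670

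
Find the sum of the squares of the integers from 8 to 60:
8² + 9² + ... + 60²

Use ∑_{k=1}^{n} k² = n(n+1)(2n+1)/6, then subtract the first 7 terms.
∑_{k=1}^{60} k² = 60×61×121/6 = 73810
∑_{k=1}^{7} k² = 7×8×15/6 = 140
∑_{k=8}^{60} k² = 73810 - 140 = 73670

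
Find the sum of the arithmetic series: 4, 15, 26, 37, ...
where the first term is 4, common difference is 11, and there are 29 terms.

Sₙ = n/2 × (first + last)
Last term = a + (n-1)d = 4 + (29-1)×11 = 312
S_29 = 29/2 × (4 + 312)
S_29 = 29/2 × 316 = 4582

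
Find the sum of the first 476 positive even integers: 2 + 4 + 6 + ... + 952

Sum of first n even numbers = n(n+1)
= 476×477
= 227052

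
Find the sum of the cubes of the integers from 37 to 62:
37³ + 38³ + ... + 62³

Use ∑_{k=1}^{n} k³ = [n(n+1)/2]², then subtract the first 36 terms.
∑_{k=1}^{62} k³ = [62×63/2]² = 1953² = 3814209
∑_{k=1}^{36} k³ = [36×37/2]² = 666² = 443556
∑_{k=37}^{62} k³ = 3814209 - 443556 = 3370653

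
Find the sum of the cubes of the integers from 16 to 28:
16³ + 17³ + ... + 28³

Use ∑_{k=1}^{n} k³ = [n(n+1)/2]², then subtract the first 15 terms.
∑_{k=1}^{28} k³ = [28×29/2]² = 406² = 164836
∑_{k=1}^{15} k³ = [15×16/2]² = 120² = 14400
∑_{k=16}^{28} k³ = 164836 - 14400 = 150436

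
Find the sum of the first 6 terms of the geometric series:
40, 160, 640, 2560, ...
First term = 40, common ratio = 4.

Sₙ = a(1 - rⁿ) / (1 - r)
S_6 = 40(1 - 4^6) / (1 - 4)
S_6 = 40(1 - 4096) / (-3)
S_6 = 54600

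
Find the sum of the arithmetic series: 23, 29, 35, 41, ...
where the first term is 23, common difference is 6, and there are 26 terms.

Sₙ = n/2 × (first + last)
Last term = a + (n-1)d = 23 + (26-1)×6 = 173
S_26 = 26/2 × (23 + 173)
S_26 = 26/2 × 196 = 2548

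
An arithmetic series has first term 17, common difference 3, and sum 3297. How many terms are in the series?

Using S = n/2 × [2a + (n-1)d]
3297 = n/2 × [2(17) + (n-1)(3)]
3297 = n/2 × [34 + 3n - 3]
6594 = n × [31 + 3n]
3n² + (31)n - 6594 = 0
Discriminant: Δ = (31)² - 4(3)(-6594) = 961 + 79128 = 80089
√Δ = 283
n = [-(31) + √Δ] / (2·3) = (-31 + 283) / 6 = 252 / 6 = 42
(The negative root is discarded since n must be a positive integer.)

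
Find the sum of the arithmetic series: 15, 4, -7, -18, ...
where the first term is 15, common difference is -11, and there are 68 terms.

Sₙ = n/2 × (first + last)
Last term = a + (n-1)d = 15 + (68-1)×(-11) = -722
S_68 = 68/2 × (15 + (-722))
S_68 = 68/2 × (-707) = -24038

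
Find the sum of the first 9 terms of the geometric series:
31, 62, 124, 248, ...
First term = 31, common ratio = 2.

Sₙ = a(1 - rⁿ) / (1 - r)
S_9 = 31(1 - 2^9) / (1 - 2)
S_9 = 31(1 - 512) / (-1)
S_9 = 15841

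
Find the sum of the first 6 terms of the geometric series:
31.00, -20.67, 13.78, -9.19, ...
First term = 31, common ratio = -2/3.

Sₙ = a(1 - rⁿ) / (1 - r)
S_6 = 31(1 - (-2/3)^6) / (1 - (-2/3))
S_6 = 31(1 - (64/729)) / (5/3)
S_6 = 4123/243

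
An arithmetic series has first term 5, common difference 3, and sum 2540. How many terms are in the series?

Using S = n/2 × [2a + (n-1)d]
2540 = n/2 × [2(5) + (n-1)(3)]
2540 = n/2 × [10 + 3n - 3]
5080 = n × [7 + 3n]
3n² + (7)n - 5080 = 0
Discriminant: Δ = (7)² - 4(3)(-5080) = 49 + 60960 = 61009
√Δ = 247
n = [-(7) + √Δ] / (2·3) = (-7 + 247) / 6 = 240 / 6 = 40
(The negative root is discarded since n must be a positive integer.)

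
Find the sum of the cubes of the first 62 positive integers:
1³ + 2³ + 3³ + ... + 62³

Formula: ∑k³ = [n(n+1)/2]²
= [62×63/2]²
= 1953²
= 3814209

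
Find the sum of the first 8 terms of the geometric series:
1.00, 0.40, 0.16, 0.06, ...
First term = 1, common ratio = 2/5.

Sₙ = a(1 - rⁿ) / (1 - r)
S_8 = 1(1 - (2/5)^8) / (1 - (2/5))
S_8 = 1(1 - (256/390625)) / (3/5)
S_8 = 130123/78125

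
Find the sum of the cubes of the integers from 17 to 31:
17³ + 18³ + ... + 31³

Use ∑_{k=1}^{n} k³ = [n(n+1)/2]², then subtract the first 16 terms.
∑_{k=1}^{31} k³ = [31×32/2]² = 496² = 246016
∑_{k=1}^{16} k³ = [16×17/2]² = 136² = 18496
∑_{k=17}^{31} k³ = 246016 - 18496 = 227520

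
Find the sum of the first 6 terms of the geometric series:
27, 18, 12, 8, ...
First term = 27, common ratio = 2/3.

Sₙ = a(1 - rⁿ) / (1 - r)
S_6 = 27(1 - (2/3)^6) / (1 - (2/3))
S_6 = 27(1 - (64/729)) / (1/3)
S_6 = 665/9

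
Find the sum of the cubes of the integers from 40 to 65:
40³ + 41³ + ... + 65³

Use ∑_{k=1}^{n} k³ = [n(n+1)/2]², then subtract the first 39 terms.
∑_{k=1}^{65} k³ = [65×66/2]² = 2145² = 4601025
∑_{k=1}^{39} k³ = [39×40/2]² = 780² = 608400
∑_{k=40}^{65} k³ = 4601025 - 608400 = 3992625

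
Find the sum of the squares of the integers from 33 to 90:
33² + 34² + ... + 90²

Use ∑_{k=1}^{n} k² = n(n+1)(2n+1)/6, then subtract the first 32 terms.
∑_{k=1}^{90} k² = 90×91×181/6 = 247065
∑_{k=1}^{32} k² = 32×33×65/6 = 11440
∑_{k=33}^{90} k² = 247065 - 11440 = 235625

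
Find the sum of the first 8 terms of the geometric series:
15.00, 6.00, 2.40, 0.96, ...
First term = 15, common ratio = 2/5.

Sₙ = a(1 - rⁿ) / (1 - r)
S_8 = 15(1 - (2/5)^8) / (1 - (2/5))
S_8 = 15(1 - (256/390625)) / (3/5)
S_8 = 390369/15625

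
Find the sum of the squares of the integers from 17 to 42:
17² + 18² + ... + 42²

Use ∑_{k=1}^{n} k² = n(n+1)(2n+1)/6, then subtract the first 16 terms.
∑_{k=1}^{42} k² = 42×43×85/6 = 25585
∑_{k=1}^{16} k² = 16×17×33/6 = 1496
∑_{k=17}^{42} k² = 25585 - 1496 = 24089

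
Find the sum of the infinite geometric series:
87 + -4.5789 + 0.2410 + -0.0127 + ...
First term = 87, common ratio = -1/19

For |r| < 1, S = a / (1 - r)
S = 87 / (1 - (-1/19))
S = 87 / (20/19)
S = 1653/20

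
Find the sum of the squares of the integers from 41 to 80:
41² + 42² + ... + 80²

Use ∑_{k=1}^{n} k² = n(n+1)(2n+1)/6, then subtract the first 40 terms.
∑_{k=1}^{80} k² = 80×81×161/6 = 173880
∑_{k=1}^{40} k² = 40×41×81/6 = 22140
∑_{k=41}^{80} k² = 173880 - 22140 = 151740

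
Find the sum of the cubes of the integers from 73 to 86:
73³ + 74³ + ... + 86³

Use ∑_{k=1}^{n} k³ = [n(n+1)/2]², then subtract the first 72 terms.
∑_{k=1}^{86} k³ = [86×87/2]² = 3741² = 13995081
∑_{k=1}^{72} k³ = [72×73/2]² = 2628² = 6906384
∑_{k=73}^{86} k³ = 13995081 - 6906384 = 7088697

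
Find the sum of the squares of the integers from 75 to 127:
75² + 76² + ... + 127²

Use ∑_{k=1}^{n} k² = n(n+1)(2n+1)/6, then subtract the first 74 terms.
∑_{k=1}^{127} k² = 127×128×255/6 = 690880
∑_{k=1}^{74} k² = 74×75×149/6 = 137825
∑_{k=75}^{127} k² = 690880 - 137825 = 553055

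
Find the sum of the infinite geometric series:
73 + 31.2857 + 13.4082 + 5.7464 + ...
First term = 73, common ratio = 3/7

For |r| < 1, S = a / (1 - r)
S = 73 / (1 - (3/7))
S = 73 / (4/7)
S = 511/4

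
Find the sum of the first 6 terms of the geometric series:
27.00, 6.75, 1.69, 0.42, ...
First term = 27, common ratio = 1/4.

Sₙ = a(1 - rⁿ) / (1 - r)
S_6 = 27(1 - (1/4)^6) / (1 - (1/4))
S_6 = 27(1 - (1/4096)) / (3/4)
S_6 = 36855/1024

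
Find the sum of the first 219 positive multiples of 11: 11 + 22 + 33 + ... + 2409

Factor out 11: = 11(1 + 2 + ... + 219) = 11 × n(n+1)/2
= 11 × 219×220/2
= 11 × 24090
= 264990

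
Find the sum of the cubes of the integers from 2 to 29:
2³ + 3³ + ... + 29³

Use ∑_{k=1}^{n} k³ = [n(n+1)/2]², then subtract the first 1 terms.
∑_{k=1}^{29} k³ = [29×30/2]² = 435² = 189225
∑_{k=1}^{1} k³ = [1×2/2]² = 1² = 1
∑_{k=2}^{29} k³ = 189225 - 1 = 189224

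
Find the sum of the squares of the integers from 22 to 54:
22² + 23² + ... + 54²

Use ∑_{k=1}^{n} k² = n(n+1)(2n+1)/6, then subtract the first 21 terms.
∑_{k=1}^{54} k² = 54×55×109/6 = 53955
∑_{k=1}^{21} k² = 21×22×43/6 = 3311
∑_{k=22}^{54} k² = 53955 - 3311 = 50644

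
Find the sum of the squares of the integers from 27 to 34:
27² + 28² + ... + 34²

Use ∑_{k=1}^{n} k² = n(n+1)(2n+1)/6, then subtract the first 26 terms.
∑_{k=1}^{34} k² = 34×35×69/6 = 13685
∑_{k=1}^{26} k² = 26×27×53/6 = 6201
∑_{k=27}^{34} k² = 13685 - 6201 = 7484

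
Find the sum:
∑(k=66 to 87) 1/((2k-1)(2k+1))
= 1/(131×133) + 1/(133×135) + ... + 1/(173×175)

Partial fractions: 1/((2k-1)(2k+1)) = (1/2)[1/(2k-1) - 1/(2k+1)]
The series telescopes:
= (1/2)[1/131 - 1/175]
= 22/22925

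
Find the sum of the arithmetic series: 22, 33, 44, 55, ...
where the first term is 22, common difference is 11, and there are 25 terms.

Sₙ = n/2 × (first + last)
Last term = a + (n-1)d = 22 + (25-1)×11 = 286
S_25 = 25/2 × (22 + 286)
S_25 = 25/2 × 308 = 3850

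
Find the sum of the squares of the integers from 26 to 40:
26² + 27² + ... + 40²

Use ∑_{k=1}^{n} k² = n(n+1)(2n+1)/6, then subtract the first 25 terms.
∑_{k=1}^{40} k² = 40×41×81/6 = 22140
∑_{k=1}^{25} k² = 25×26×51/6 = 5525
∑_{k=26}^{40} k² = 22140 - 5525 = 16615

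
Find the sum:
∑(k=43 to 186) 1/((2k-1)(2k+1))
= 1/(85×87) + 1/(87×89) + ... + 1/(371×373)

Partial fractions: 1/((2k-1)(2k+1)) = (1/2)[1/(2k-1) - 1/(2k+1)]
The series telescopes:
= (1/2)[1/85 - 1/373]
= 144/31705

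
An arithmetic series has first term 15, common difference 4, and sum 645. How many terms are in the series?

Using S = n/2 × [2a + (n-1)d]
645 = n/2 × [2(15) + (n-1)(4)]
645 = n/2 × [30 + 4n - 4]
1290 = n × [26 + 4n]
4n² + (26)n - 1290 = 0
Discriminant: Δ = (26)² - 4(4)(-1290) = 676 + 20640 = 21316
√Δ = 146
n = [-(26) + √Δ] / (2·4) = (-26 + 146) / 8 = 120 / 8 = 15
(The negative root is discarded since n must be a positive integer.)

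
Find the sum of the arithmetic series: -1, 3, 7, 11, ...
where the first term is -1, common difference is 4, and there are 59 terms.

Sₙ = n/2 × (first + last)
Last term = a + (n-1)d = -1 + (59-1)×4 = 231
S_59 = 59/2 × (-1 + 231)
S_59 = 59/2 × 230 = 6785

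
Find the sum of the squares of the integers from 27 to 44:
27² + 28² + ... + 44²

Use ∑_{k=1}^{n} k² = n(n+1)(2n+1)/6, then subtract the first 26 terms.
∑_{k=1}^{44} k² = 44×45×89/6 = 29370
∑_{k=1}^{26} k² = 26×27×53/6 = 6201
∑_{k=27}^{44} k² = 29370 - 6201 = 23169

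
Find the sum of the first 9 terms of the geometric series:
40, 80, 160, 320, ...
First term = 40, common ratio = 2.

Sₙ = a(1 - rⁿ) / (1 - r)
S_9 = 40(1 - 2^9) / (1 - 2)
S_9 = 40(1 - 512) / (-1)
S_9 = 20440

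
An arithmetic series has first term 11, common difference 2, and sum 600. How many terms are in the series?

Using S = n/2 × [2a + (n-1)d]
600 = n/2 × [2(11) + (n-1)(2)]
600 = n/2 × [22 + 2n - 2]
1200 = n × [20 + 2n]
2n² + (20)n - 1200 = 0
Discriminant: Δ = (20)² - 4(2)(-1200) = 400 + 9600 = 10000
√Δ = 100
n = [-(20) + √Δ] / (2·2) = (-20 + 100) / 4 = 80 / 4 = 20
(The negative root is discarded since n must be a positive integer.)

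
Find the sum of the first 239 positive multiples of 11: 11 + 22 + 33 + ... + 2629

Factor out 11: = 11(1 + 2 + ... + 239) = 11 × n(n+1)/2
= 11 × 239×240/2
= 11 × 28680
= 315480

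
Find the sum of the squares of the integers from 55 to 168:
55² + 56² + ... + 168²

Use ∑_{k=1}^{n} k² = n(n+1)(2n+1)/6, then subtract the first 54 terms.
∑_{k=1}^{168} k² = 168×169×337/6 = 1594684
∑_{k=1}^{54} k² = 54×55×109/6 = 53955
∑_{k=55}^{168} k² = 1594684 - 53955 = 1540729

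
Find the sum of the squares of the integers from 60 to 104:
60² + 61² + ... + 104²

Use ∑_{k=1}^{n} k² = n(n+1)(2n+1)/6, then subtract the first 59 terms.
∑_{k=1}^{104} k² = 104×105×209/6 = 380380
∑_{k=1}^{59} k² = 59×60×119/6 = 70210
∑_{k=60}^{104} k² = 380380 - 70210 = 310170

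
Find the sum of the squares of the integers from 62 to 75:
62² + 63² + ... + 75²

Use ∑_{k=1}^{n} k² = n(n+1)(2n+1)/6, then subtract the first 61 terms.
∑_{k=1}^{75} k² = 75×76×151/6 = 143450
∑_{k=1}^{61} k² = 61×62×123/6 = 77531
∑_{k=62}^{75} k² = 143450 - 77531 = 65919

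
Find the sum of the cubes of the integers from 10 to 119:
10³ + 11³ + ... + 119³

Use ∑_{k=1}^{n} k³ = [n(n+1)/2]², then subtract the first 9 terms.
∑_{k=1}^{119} k³ = [119×120/2]² = 7140² = 50979600
∑_{k=1}^{9} k³ = [9×10/2]² = 45² = 2025
∑_{k=10}^{119} k³ = 50979600 - 2025 = 50977575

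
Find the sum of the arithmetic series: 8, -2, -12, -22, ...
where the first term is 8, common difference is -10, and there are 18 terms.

Sₙ = n/2 × (first + last)
Last term = a + (n-1)d = 8 + (18-1)×(-10) = -162
S_18 = 18/2 × (8 + (-162))
S_18 = 18/2 × (-154) = -1386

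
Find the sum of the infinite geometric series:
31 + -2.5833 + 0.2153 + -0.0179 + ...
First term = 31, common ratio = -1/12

For |r| < 1, S = a / (1 - r)
S = 31 / (1 - (-1/12))
S = 31 / (13/12)
S = 372/13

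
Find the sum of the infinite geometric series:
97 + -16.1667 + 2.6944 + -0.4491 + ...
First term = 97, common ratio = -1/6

For |r| < 1, S = a / (1 - r)
S = 97 / (1 - (-1/6))
S = 97 / (7/6)
S = 582/7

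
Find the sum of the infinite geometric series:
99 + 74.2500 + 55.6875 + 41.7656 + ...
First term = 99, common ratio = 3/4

For |r| < 1, S = a / (1 - r)
S = 99 / (1 - (3/4))
S = 99 / (1/4)
S = 396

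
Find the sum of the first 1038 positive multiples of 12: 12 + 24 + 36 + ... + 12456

Factor out 12: = 12(1 + 2 + ... + 1038) = 12 × n(n+1)/2
= 12 × 1038×1039/2
= 12 × 539241
= 6470892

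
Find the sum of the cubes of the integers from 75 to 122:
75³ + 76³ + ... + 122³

Use ∑_{k=1}^{n} k³ = [n(n+1)/2]², then subtract the first 74 terms.
∑_{k=1}^{122} k³ = [122×123/2]² = 7503² = 56295009
∑_{k=1}^{74} k³ = [74×75/2]² = 2775² = 7700625
∑_{k=75}^{122} k³ = 56295009 - 7700625 = 48594384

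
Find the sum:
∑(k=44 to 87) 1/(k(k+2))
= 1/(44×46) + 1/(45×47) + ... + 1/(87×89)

Partial fractions: 1/(k(k+2)) = (1/2)[1/k - 1/(k+2)]
Telescoping leaves the first two and last two terms:
= (1/2)[1/44 + 1/45 - 1/88 - 1/89]
= 7877/704880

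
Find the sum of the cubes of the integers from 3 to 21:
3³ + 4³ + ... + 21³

Use ∑_{k=1}^{n} k³ = [n(n+1)/2]², then subtract the first 2 terms.
∑_{k=1}^{21} k³ = [21×22/2]² = 231² = 53361
∑_{k=1}^{2} k³ = [2×3/2]² = 3² = 9
∑_{k=3}^{21} k³ = 53361 - 9 = 53352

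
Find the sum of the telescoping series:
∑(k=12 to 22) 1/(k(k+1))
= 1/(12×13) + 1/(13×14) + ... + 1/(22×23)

Partial fractions: 1/(k(k+1)) = 1/k - 1/(k+1)
The series telescopes:
= (1/12 - 1/13) + (1/13 - 1/14) + ... + (1/22 - 1/23)
= 1/12 - 1/23
= 11/276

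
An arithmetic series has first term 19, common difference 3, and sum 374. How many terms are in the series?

Using S = n/2 × [2a + (n-1)d]
374 = n/2 × [2(19) + (n-1)(3)]
374 = n/2 × [38 + 3n - 3]
748 = n × [35 + 3n]
3n² + (35)n - 748 = 0
Discriminant: Δ = (35)² - 4(3)(-748) = 1225 + 8976 = 10201
√Δ = 101
n = [-(35) + √Δ] / (2·3) = (-35 + 101) / 6 = 66 / 6 = 11
(The negative root is discarded since n must be a positive integer.)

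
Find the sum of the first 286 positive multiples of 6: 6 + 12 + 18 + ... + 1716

Factor out 6: = 6(1 + 2 + ... + 286) = 6 × n(n+1)/2
= 6 × 286×287/2
= 6 × 41041
= 246246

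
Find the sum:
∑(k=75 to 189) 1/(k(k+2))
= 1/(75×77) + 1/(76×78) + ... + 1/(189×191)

Partial fractions: 1/(k(k+2)) = (1/2)[1/k - 1/(k+2)]
Telescoping leaves the first two and last two terms:
= (1/2)[1/75 + 1/76 - 1/190 - 1/191]
= 17411/2177400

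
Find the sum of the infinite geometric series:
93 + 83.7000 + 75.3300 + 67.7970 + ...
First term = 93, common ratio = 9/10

For |r| < 1, S = a / (1 - r)
S = 93 / (1 - (9/10))
S = 93 / (1/10)
S = 930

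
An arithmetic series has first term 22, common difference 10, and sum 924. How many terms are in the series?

Using S = n/2 × [2a + (n-1)d]
924 = n/2 × [2(22) + (n-1)(10)]
924 = n/2 × [44 + 10n - 10]
1848 = n × [34 + 10n]
10n² + (34)n - 1848 = 0
Discriminant: Δ = (34)² - 4(10)(-1848) = 1156 + 73920 = 75076
√Δ = 274
n = [-(34) + √Δ] / (2·10) = (-34 + 274) / 20 = 240 / 20 = 12
(The negative root is discarded since n must be a positive integer.)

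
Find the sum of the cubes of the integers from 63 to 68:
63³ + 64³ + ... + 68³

Use ∑_{k=1}^{n} k³ = [n(n+1)/2]², then subtract the first 62 terms.
∑_{k=1}^{68} k³ = [68×69/2]² = 2346² = 5503716
∑_{k=1}^{62} k³ = [62×63/2]² = 1953² = 3814209
∑_{k=63}^{68} k³ = 5503716 - 3814209 = 1689507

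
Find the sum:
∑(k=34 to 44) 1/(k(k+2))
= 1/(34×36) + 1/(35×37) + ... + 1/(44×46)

Partial fractions: 1/(k(k+2)) = (1/2)[1/k - 1/(k+2)]
Telescoping leaves the first two and last two terms:
= (1/2)[1/34 + 1/35 - 1/45 - 1/46]
= 1727/246330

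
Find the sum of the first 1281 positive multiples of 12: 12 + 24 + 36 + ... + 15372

Factor out 12: = 12(1 + 2 + ... + 1281) = 12 × n(n+1)/2
= 12 × 1281×1282/2
= 12 × 821121
= 9853452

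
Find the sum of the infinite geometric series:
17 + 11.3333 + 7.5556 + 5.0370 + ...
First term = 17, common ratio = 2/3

For |r| < 1, S = a / (1 - r)
S = 17 / (1 - (2/3))
S = 17 / (1/3)
S = 51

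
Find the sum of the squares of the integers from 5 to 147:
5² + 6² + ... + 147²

Use ∑_{k=1}^{n} k² = n(n+1)(2n+1)/6, then subtract the first 4 terms.
∑_{k=1}^{147} k² = 147×148×295/6 = 1069670
∑_{k=1}^{4} k² = 4×5×9/6 = 30
∑_{k=5}^{147} k² = 1069670 - 30 = 1069640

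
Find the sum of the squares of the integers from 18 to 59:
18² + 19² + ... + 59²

Use ∑_{k=1}^{n} k² = n(n+1)(2n+1)/6, then subtract the first 17 terms.
∑_{k=1}^{59} k² = 59×60×119/6 = 70210
∑_{k=1}^{17} k² = 17×18×35/6 = 1785
∑_{k=18}^{59} k² = 70210 - 1785 = 68425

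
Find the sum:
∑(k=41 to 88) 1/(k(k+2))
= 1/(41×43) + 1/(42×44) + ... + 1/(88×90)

Partial fractions: 1/(k(k+2)) = (1/2)[1/k - 1/(k+2)]
Telescoping leaves the first two and last two terms:
= (1/2)[1/41 + 1/42 - 1/89 - 1/90]
= 14858/1149435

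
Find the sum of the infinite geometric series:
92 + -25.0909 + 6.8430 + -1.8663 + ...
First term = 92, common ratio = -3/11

For |r| < 1, S = a / (1 - r)
S = 92 / (1 - (-3/11))
S = 92 / (14/11)
S = 506/7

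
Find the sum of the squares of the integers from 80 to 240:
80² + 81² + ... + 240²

Use ∑_{k=1}^{n} k² = n(n+1)(2n+1)/6, then subtract the first 79 terms.
∑_{k=1}^{240} k² = 240×241×481/6 = 4636840
∑_{k=1}^{79} k² = 79×80×159/6 = 167480
∑_{k=80}^{240} k² = 4636840 - 167480 = 4469360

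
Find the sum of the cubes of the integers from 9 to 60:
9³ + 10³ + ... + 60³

Use ∑_{k=1}^{n} k³ = [n(n+1)/2]², then subtract the first 8 terms.
∑_{k=1}^{60} k³ = [60×61/2]² = 1830² = 3348900
∑_{k=1}^{8} k³ = [8×9/2]² = 36² = 1296
∑_{k=9}^{60} k³ = 3348900 - 1296 = 3347604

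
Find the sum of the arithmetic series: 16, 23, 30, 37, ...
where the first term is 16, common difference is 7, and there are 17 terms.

Sₙ = n/2 × (first + last)
Last term = a + (n-1)d = 16 + (17-1)×7 = 128
S_17 = 17/2 × (16 + 128)
S_17 = 17/2 × 144 = 1224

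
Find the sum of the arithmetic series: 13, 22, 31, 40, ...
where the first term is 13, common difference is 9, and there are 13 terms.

Sₙ = n/2 × (first + last)
Last term = a + (n-1)d = 13 + (13-1)×9 = 121
S_13 = 13/2 × (13 + 121)
S_13 = 13/2 × 134 = 871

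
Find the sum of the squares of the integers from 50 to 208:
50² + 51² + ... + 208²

Use ∑_{k=1}^{n} k² = n(n+1)(2n+1)/6, then subtract the first 49 terms.
∑_{k=1}^{208} k² = 208×209×417/6 = 3021304
∑_{k=1}^{49} k² = 49×50×99/6 = 40425
∑_{k=50}^{208} k² = 3021304 - 40425 = 2980879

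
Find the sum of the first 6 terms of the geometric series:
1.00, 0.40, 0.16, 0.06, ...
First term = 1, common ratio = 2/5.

Sₙ = a(1 - rⁿ) / (1 - r)
S_6 = 1(1 - (2/5)^6) / (1 - (2/5))
S_6 = 1(1 - (64/15625)) / (3/5)
S_6 = 5187/3125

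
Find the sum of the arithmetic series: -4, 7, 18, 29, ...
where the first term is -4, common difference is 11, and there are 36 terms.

Sₙ = n/2 × (first + last)
Last term = a + (n-1)d = -4 + (36-1)×11 = 381
S_36 = 36/2 × (-4 + 381)
S_36 = 36/2 × 377 = 6786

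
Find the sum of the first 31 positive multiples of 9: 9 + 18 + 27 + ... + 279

Factor out 9: = 9(1 + 2 + ... + 31) = 9 × n(n+1)/2
= 9 × 31×32/2
= 9 × 496
= 4464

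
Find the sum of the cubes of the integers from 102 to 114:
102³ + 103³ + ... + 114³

Use ∑_{k=1}^{n} k³ = [n(n+1)/2]², then subtract the first 101 terms.
∑_{k=1}^{114} k³ = [114×115/2]² = 6555² = 42968025
∑_{k=1}^{101} k³ = [101×102/2]² = 5151² = 26532801
∑_{k=102}^{114} k³ = 42968025 - 26532801 = 16435224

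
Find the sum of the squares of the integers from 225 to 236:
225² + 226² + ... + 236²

Use ∑_{k=1}^{n} k² = n(n+1)(2n+1)/6, then subtract the first 224 terms.
∑_{k=1}^{236} k² = 236×237×473/6 = 4409306
∑_{k=1}^{224} k² = 224×225×449/6 = 3771600
∑_{k=225}^{236} k² = 4409306 - 3771600 = 637706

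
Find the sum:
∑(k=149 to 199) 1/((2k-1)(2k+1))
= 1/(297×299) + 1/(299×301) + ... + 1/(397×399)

Partial fractions: 1/((2k-1)(2k+1)) = (1/2)[1/(2k-1) - 1/(2k+1)]
The series telescopes:
= (1/2)[1/297 - 1/399]
= 17/39501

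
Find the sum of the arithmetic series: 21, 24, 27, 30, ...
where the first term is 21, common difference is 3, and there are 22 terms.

Sₙ = n/2 × (first + last)
Last term = a + (n-1)d = 21 + (22-1)×3 = 84
S_22 = 22/2 × (21 + 84)
S_22 = 22/2 × 105 = 1155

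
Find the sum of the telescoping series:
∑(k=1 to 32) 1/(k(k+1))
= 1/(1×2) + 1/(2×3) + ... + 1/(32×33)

Partial fractions: 1/(k(k+1)) = 1/k - 1/(k+1)
The series telescopes:
= (1/1 - 1/2) + (1/2 - 1/3) + ... + (1/32 - 1/33)
= 1/1 - 1/33
= 32/33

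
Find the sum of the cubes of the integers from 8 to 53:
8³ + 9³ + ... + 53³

Use ∑_{k=1}^{n} k³ = [n(n+1)/2]², then subtract the first 7 terms.
∑_{k=1}^{53} k³ = [53×54/2]² = 1431² = 2047761
∑_{k=1}^{7} k³ = [7×8/2]² = 28² = 784
∑_{k=8}^{53} k³ = 2047761 - 784 = 2046977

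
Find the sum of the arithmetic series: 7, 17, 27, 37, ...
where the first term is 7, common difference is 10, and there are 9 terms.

Sₙ = n/2 × (first + last)
Last term = a + (n-1)d = 7 + (9-1)×10 = 87
S_9 = 9/2 × (7 + 87)
S_9 = 9/2 × 94 = 423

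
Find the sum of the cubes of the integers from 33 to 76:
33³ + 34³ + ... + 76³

Use ∑_{k=1}^{n} k³ = [n(n+1)/2]², then subtract the first 32 terms.
∑_{k=1}^{76} k³ = [76×77/2]² = 2926² = 8561476
∑_{k=1}^{32} k³ = [32×33/2]² = 528² = 278784
∑_{k=33}^{76} k³ = 8561476 - 278784 = 8282692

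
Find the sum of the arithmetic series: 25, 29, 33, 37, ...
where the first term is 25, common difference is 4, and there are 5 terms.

Sₙ = n/2 × (first + last)
Last term = a + (n-1)d = 25 + (5-1)×4 = 41
S_5 = 5/2 × (25 + 41)
S_5 = 5/2 × 66 = 165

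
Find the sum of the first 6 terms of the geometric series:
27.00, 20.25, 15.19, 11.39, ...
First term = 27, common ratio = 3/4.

Sₙ = a(1 - rⁿ) / (1 - r)
S_6 = 27(1 - (3/4)^6) / (1 - (3/4))
S_6 = 27(1 - (729/4096)) / (1/4)
S_6 = 90909/1024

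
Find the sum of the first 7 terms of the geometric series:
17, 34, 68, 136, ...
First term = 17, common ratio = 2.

Sₙ = a(1 - rⁿ) / (1 - r)
S_7 = 17(1 - 2^7) / (1 - 2)
S_7 = 17(1 - 128) / (-1)
S_7 = 2159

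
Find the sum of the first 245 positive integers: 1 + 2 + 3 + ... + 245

Formula: ∑k = n(n+1)/2
= 245×246/2
= 60270/2
= 30135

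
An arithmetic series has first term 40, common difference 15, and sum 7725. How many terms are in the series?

Using S = n/2 × [2a + (n-1)d]
7725 = n/2 × [2(40) + (n-1)(15)]
7725 = n/2 × [80 + 15n - 15]
15450 = n × [65 + 15n]
15n² + (65)n - 15450 = 0
Discriminant: Δ = (65)² - 4(15)(-15450) = 4225 + 927000 = 931225
√Δ = 965
n = [-(65) + √Δ] / (2·15) = (-65 + 965) / 30 = 900 / 30 = 30
(The negative root is discarded since n must be a positive integer.)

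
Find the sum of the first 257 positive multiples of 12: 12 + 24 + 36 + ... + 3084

Factor out 12: = 12(1 + 2 + ... + 257) = 12 × n(n+1)/2
= 12 × 257×258/2
= 12 × 33153
= 397836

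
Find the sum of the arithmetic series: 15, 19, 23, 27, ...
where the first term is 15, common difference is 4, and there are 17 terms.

Sₙ = n/2 × (first + last)
Last term = a + (n-1)d = 15 + (17-1)×4 = 79
S_17 = 17/2 × (15 + 79)
S_17 = 17/2 × 94 = 799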